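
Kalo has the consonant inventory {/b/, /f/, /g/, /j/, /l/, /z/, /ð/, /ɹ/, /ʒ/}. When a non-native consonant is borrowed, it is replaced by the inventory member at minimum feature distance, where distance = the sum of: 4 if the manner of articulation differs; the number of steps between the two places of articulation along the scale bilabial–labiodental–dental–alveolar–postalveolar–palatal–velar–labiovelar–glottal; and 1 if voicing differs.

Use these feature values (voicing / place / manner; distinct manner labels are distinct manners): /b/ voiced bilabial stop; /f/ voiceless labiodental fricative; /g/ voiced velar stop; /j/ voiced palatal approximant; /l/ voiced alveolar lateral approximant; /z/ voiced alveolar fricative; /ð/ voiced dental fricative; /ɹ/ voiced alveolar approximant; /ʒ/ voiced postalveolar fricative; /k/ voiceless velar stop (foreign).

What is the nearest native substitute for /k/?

/g/ is closest: same manner (stop), place distance 0 (velar→velar), voicing differs (+1); total 1. Next closest is /j/ at distance 6.

g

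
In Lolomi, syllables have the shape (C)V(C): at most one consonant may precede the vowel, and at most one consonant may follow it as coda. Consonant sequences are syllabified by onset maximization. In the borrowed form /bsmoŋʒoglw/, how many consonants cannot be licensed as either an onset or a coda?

Under (C)V(C), the unsyllabifiable consonants are /b/, /s/, /l/, /w/ (at most one coda consonant is licensed; onsets are limited to one consonant).

4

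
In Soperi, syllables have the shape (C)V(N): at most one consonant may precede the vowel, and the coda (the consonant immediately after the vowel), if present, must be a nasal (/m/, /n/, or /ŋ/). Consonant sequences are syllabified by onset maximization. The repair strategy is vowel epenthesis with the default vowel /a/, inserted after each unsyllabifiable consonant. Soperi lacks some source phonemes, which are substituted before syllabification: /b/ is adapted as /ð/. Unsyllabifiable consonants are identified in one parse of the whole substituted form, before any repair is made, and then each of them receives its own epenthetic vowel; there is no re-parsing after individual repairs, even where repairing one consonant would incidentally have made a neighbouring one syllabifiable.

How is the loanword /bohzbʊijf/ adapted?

ðohazaðʊijafa

Substitution: /b/ → /ð/, giving /ðohzðʊijf/.
Under (C)V(N), the unsyllabifiable consonants are /h/, /z/, /j/, /f/ (only a nasal (/m/, /n/, or /ŋ/) is licensed in coda position; onsets are limited to one consonant).
Epenthesis after each stranded consonant: /h/ → /ha/, /z/ → /za/, /j/ → /ja/, /f/ → /fa/.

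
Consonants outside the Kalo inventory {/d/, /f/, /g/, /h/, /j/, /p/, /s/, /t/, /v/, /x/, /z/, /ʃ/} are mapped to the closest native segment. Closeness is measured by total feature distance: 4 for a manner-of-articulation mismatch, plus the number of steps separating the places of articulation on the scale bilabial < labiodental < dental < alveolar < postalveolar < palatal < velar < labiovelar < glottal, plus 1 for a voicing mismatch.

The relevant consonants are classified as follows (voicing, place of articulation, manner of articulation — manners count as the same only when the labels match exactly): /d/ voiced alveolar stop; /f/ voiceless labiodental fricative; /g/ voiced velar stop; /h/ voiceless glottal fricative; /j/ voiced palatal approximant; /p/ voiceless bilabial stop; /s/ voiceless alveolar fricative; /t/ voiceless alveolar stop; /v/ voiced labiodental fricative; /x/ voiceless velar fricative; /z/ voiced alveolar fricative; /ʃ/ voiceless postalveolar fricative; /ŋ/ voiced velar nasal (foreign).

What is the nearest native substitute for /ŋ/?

/g/ is closest: manner differs (nasal→stop, +4), place distance 0 (velar→velar), same voicing; total 4. Next closest is /j/ at distance 5.

g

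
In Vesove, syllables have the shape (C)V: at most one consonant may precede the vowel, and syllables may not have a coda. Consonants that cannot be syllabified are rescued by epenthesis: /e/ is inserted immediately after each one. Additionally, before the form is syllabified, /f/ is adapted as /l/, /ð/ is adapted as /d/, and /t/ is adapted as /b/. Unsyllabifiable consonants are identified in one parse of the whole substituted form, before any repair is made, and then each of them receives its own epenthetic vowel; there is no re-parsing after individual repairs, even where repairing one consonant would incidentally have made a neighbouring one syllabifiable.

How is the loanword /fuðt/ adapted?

ludebe

Substitution: /f/ → /l/, /ð/ → /d/, /t/ → /b/, giving /ludb/.
The consonants /d/, /b/ cannot be parsed into a legal (C)V syllable (no codas are permitted; onsets are limited to one consonant).
Each unlicensed consonant becomes the onset of a new syllable: /d/ → /de/, /b/ → /be/.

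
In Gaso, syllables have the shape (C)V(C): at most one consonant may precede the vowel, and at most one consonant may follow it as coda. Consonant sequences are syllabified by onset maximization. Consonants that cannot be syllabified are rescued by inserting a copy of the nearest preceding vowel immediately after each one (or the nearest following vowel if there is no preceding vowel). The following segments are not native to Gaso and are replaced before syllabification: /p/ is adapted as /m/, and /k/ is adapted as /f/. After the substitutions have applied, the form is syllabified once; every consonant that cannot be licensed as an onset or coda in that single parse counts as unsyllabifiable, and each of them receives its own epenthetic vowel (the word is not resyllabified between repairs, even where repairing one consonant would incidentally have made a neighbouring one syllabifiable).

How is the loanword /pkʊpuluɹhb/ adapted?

Substitution: /p/ → /m/, /k/ → /f/, giving /mfʊmuluɹhb/.
Syllabifying with onset maximization leaves /m/, /h/, /b/ stranded (at most one coda consonant is licensed; onsets are limited to one consonant).
Inserting the epenthetic vowel yields /m/ → /mʊ/, /h/ → /hu/, /b/ → /bu/.

mʊfʊmuluɹhubu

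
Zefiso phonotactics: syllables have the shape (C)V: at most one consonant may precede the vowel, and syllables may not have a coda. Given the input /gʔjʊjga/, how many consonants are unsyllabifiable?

3

Under (C)V, the unsyllabifiable consonants are /g/, /ʔ/, /j/ (no codas are permitted; onsets are limited to one consonant).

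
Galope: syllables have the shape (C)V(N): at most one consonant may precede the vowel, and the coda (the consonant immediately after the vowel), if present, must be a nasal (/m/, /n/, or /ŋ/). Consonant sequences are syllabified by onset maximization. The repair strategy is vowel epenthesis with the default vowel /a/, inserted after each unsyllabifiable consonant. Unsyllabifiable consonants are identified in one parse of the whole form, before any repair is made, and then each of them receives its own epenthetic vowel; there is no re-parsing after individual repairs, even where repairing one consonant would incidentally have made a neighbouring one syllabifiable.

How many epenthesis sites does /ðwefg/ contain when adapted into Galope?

3

The unsyllabifiable consonants are /ð/, /f/, /g/; each receives one epenthetic vowel.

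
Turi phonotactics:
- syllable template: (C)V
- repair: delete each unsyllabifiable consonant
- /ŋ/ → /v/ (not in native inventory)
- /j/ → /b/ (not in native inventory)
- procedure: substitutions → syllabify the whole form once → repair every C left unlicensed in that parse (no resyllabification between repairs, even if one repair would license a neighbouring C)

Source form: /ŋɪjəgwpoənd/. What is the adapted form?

vɪbəpoə

Substitution: /ŋ/ → /v/, /j/ → /b/, giving /vɪbəgwpoənd/.
Under (C)V, the unsyllabifiable consonants are /g/, /w/, /n/, /d/ (no codas are permitted; onsets are limited to one consonant).
Deletion applies to /g/, /w/, /n/, /d/.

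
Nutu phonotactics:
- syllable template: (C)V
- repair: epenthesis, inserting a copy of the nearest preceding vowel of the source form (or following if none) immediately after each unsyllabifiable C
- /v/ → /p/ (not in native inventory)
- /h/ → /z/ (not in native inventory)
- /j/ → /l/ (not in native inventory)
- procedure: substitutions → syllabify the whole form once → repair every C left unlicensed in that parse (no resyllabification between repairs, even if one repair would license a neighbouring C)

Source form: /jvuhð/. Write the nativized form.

Substitution: /j/ → /l/, /v/ → /p/, /h/ → /z/, giving /lpuzð/.
Under (C)V, the unsyllabifiable consonants are /l/, /z/, /ð/ (no codas are permitted; onsets are limited to one consonant).
Epenthesis after each stranded consonant: /l/ → /lu/, /z/ → /zu/, /ð/ → /ðu/.

lupuzuðu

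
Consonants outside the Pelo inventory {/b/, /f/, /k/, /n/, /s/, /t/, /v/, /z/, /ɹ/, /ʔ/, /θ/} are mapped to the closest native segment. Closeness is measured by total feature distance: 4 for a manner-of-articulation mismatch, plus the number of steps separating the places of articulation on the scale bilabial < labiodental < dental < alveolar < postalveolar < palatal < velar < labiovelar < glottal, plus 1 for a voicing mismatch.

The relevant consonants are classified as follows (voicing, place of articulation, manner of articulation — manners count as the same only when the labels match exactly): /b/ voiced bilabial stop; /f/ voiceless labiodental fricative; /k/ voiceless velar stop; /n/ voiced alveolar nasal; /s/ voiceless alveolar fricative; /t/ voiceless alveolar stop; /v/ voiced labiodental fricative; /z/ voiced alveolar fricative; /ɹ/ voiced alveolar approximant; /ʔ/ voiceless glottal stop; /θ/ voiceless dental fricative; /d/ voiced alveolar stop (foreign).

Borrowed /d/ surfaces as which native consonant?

t

/t/ is closest: same manner (stop), place distance 0 (alveolar→alveolar), voicing differs (+1); total 1. Next closest is /b/ at distance 3.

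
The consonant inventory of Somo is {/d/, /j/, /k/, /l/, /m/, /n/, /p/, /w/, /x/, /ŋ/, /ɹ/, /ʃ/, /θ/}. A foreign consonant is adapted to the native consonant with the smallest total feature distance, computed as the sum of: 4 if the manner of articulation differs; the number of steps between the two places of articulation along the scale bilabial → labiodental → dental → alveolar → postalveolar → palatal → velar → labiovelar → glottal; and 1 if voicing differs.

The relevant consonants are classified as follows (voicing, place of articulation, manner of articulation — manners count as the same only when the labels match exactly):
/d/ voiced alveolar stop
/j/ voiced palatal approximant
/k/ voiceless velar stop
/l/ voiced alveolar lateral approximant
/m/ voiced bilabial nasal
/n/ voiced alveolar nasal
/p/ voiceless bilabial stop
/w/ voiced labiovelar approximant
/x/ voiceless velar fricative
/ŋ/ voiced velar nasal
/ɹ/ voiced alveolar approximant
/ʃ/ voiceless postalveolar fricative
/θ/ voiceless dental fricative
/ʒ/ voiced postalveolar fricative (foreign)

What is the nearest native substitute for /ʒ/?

/ʃ/ is closest: same manner (fricative), place distance 0 (postalveolar→postalveolar), voicing differs (+1); total 1. Next closest is /x/ at distance 3.

ʃ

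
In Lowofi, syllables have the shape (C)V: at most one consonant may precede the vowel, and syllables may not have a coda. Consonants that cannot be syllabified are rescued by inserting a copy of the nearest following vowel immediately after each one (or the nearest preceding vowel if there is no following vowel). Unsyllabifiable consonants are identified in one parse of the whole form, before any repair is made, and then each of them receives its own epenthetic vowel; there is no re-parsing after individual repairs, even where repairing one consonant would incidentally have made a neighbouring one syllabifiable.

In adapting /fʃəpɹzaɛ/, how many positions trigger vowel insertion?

The unsyllabifiable consonants are /f/, /p/, /ɹ/; each receives one epenthetic vowel.

3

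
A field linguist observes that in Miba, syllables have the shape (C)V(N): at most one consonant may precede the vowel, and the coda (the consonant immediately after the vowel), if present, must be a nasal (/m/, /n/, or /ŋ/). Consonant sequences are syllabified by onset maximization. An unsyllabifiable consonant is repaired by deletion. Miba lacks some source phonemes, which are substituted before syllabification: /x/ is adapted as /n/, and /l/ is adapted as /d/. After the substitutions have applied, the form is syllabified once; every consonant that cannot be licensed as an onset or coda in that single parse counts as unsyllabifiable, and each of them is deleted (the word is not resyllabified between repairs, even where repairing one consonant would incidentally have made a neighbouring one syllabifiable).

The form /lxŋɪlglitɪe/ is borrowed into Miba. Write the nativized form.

ŋɪditɪe

Substitution: /l/ → /d/, /x/ → /n/, giving /dnŋɪdgditɪe/.
Under (C)V(N), the unsyllabifiable consonants are /d/, /n/, /d/, /g/ (only a nasal (/m/, /n/, or /ŋ/) is licensed in coda position; onsets are limited to one consonant).
Each unlicensed consonant is deleted: /d/, /n/, /d/, /g/.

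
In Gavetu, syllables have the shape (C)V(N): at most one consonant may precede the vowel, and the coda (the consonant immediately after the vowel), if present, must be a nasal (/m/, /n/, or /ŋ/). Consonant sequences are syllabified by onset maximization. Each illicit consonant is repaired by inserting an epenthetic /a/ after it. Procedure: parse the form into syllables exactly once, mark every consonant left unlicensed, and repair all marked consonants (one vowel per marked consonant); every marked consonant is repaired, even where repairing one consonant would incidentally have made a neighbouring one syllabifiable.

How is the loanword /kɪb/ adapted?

Under (C)V(N), the unsyllabifiable consonants are /b/ (only a nasal (/m/, /n/, or /ŋ/) is licensed in coda position; onsets are limited to one consonant).
Epenthesis after each stranded consonant: /b/ → /ba/.

kɪba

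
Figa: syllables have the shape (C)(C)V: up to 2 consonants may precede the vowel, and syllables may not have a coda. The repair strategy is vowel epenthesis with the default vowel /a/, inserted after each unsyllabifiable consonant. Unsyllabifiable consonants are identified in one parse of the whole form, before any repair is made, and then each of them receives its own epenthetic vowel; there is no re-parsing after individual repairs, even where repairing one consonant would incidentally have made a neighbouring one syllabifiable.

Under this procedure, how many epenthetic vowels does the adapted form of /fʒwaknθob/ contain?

3

The unsyllabifiable consonants are /f/, /k/, /b/; each receives one epenthetic vowel.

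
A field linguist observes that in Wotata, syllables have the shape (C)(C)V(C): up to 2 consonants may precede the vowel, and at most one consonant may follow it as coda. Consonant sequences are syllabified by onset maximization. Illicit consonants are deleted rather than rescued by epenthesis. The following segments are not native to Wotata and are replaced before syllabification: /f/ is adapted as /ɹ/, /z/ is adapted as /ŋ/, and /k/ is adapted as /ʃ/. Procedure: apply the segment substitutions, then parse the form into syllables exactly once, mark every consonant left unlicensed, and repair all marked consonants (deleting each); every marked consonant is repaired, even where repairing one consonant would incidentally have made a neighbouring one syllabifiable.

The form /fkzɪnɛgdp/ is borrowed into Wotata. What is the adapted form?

Substitution: /f/ → /ɹ/, /k/ → /ʃ/, /z/ → /ŋ/, giving /ɹʃŋɪnɛgdp/.
Under (C)(C)V(C), the unsyllabifiable consonants are /ɹ/, /d/, /p/ (at most one coda consonant is licensed; onsets may contain at most 2 consonants).
Each unlicensed consonant is deleted: /ɹ/, /d/, /p/.

ʃŋɪnɛg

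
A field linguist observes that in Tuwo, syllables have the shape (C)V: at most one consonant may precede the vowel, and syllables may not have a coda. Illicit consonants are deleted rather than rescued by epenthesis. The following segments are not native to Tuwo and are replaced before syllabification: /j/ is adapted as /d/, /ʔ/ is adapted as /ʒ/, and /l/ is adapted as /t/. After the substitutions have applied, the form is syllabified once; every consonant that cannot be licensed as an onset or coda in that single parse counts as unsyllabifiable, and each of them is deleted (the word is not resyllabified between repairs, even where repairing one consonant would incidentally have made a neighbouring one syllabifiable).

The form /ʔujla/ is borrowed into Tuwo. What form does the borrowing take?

ʒuta

Substitution: /ʔ/ → /ʒ/, /j/ → /d/, /l/ → /t/, giving /ʒudta/.
Under (C)V, the unsyllabifiable consonants are /d/ (no codas are permitted; onsets are limited to one consonant).
Each unlicensed consonant is deleted: /d/.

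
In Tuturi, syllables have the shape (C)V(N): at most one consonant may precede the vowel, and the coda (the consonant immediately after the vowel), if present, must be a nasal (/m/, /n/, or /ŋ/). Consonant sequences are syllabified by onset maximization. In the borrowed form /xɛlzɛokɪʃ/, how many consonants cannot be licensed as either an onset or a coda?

The consonants /l/, /ʃ/ cannot be parsed into a legal (C)V(N) syllable (only a nasal (/m/, /n/, or /ŋ/) is licensed in coda position; onsets are limited to one consonant).

2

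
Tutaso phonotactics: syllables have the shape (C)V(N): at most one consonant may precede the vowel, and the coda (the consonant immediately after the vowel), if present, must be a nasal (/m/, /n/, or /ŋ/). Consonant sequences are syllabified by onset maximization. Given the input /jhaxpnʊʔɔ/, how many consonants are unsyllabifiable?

3

Under (C)V(N), the unsyllabifiable consonants are /j/, /x/, /p/ (only a nasal (/m/, /n/, or /ŋ/) is licensed in coda position; onsets are limited to one consonant).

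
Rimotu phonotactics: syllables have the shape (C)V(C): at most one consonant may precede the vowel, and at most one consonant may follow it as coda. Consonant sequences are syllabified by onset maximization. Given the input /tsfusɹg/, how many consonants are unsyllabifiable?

4

Under (C)V(C), the unsyllabifiable consonants are /t/, /s/, /ɹ/, /g/ (at most one coda consonant is licensed; onsets are limited to one consonant).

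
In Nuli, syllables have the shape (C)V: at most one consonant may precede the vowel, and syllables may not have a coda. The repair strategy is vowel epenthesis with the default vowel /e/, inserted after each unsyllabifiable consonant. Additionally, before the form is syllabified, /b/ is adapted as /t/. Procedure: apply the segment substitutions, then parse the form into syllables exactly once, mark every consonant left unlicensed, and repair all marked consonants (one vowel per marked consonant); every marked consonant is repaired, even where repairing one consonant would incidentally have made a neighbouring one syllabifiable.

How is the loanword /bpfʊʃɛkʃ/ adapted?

tepefʊʃɛkeʃe

Substitution: /b/ → /t/, giving /tpfʊʃɛkʃ/.
Under (C)V, the unsyllabifiable consonants are /t/, /p/, /k/, /ʃ/ (no codas are permitted; onsets are limited to one consonant).
Inserting the epenthetic vowel yields /t/ → /te/, /p/ → /pe/, /k/ → /ke/, /ʃ/ → /ʃe/.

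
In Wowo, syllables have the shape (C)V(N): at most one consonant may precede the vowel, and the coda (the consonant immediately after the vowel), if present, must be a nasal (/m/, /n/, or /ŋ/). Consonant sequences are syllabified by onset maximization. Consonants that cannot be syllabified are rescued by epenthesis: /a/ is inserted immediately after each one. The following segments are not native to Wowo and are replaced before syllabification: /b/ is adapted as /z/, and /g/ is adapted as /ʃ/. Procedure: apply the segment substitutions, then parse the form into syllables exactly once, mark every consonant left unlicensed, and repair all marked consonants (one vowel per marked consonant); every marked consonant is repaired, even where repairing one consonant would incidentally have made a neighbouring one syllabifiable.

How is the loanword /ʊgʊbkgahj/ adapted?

ʊʃʊzakaʃahaja

Substitution: /g/ → /ʃ/, /b/ → /z/, giving /ʊʃʊzkʃahj/.
Syllabifying with onset maximization leaves /z/, /k/, /h/, /j/ stranded (only a nasal (/m/, /n/, or /ŋ/) is licensed in coda position; onsets are limited to one consonant).
Inserting the epenthetic vowel yields /z/ → /za/, /k/ → /ka/, /h/ → /ha/, /j/ → /ja/.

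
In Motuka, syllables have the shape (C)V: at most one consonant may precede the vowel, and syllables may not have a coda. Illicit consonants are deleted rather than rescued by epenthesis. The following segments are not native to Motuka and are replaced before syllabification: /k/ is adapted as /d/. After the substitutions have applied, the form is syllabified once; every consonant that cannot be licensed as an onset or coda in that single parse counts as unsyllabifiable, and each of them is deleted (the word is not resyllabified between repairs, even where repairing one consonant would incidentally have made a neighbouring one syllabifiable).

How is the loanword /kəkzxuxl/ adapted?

Substitution: /k/ → /d/, giving /dədzxuxl/.
The consonants /d/, /z/, /x/, /l/ cannot be parsed into a legal (C)V syllable (no codas are permitted; onsets are limited to one consonant).
Each unlicensed consonant is deleted: /d/, /z/, /x/, /l/.

dəxu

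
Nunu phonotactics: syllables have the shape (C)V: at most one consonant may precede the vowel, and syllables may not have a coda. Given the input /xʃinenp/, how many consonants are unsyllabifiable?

3

Syllabifying with onset maximization leaves /x/, /n/, /p/ stranded (no codas are permitted; onsets are limited to one consonant).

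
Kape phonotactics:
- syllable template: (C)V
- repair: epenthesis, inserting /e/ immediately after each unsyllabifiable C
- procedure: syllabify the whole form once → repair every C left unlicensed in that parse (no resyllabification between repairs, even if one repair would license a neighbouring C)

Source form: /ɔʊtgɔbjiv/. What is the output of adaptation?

The consonants /t/, /b/, /v/ cannot be parsed into a legal (C)V syllable (no codas are permitted; onsets are limited to one consonant).
Inserting the epenthetic vowel yields /t/ → /te/, /b/ → /be/, /v/ → /ve/.

ɔʊtegɔbejive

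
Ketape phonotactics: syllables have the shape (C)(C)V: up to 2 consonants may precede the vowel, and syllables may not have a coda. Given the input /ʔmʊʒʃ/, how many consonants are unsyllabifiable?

2

The consonants /ʒ/, /ʃ/ cannot be parsed into a legal (C)(C)V syllable (no codas are permitted; onsets may contain at most 2 consonants).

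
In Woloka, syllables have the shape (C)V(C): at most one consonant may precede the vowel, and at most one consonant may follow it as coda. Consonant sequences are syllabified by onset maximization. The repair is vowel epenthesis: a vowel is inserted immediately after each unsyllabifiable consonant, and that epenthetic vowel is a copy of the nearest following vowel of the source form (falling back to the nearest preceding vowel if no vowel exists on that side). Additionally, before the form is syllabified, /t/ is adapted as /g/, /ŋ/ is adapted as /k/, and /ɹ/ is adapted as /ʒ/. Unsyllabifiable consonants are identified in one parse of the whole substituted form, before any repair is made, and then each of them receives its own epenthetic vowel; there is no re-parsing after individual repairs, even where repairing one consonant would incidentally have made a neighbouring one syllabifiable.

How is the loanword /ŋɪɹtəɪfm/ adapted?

Substitution: /ŋ/ → /k/, /ɹ/ → /ʒ/, /t/ → /g/, giving /kɪʒgəɪfm/.
Syllabifying with onset maximization leaves /m/ stranded (at most one coda consonant is licensed; onsets are limited to one consonant).
Inserting the epenthetic vowel yields /m/ → /mɪ/.

kɪʒgəɪfmɪ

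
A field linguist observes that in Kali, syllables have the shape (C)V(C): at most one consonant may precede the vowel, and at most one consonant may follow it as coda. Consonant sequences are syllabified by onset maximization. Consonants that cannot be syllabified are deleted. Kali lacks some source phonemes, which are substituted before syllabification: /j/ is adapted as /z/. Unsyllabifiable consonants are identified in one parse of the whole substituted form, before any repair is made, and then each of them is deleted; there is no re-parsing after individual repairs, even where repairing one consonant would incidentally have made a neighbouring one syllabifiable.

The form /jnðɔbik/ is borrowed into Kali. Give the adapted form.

ðɔbik

Substitution: /j/ → /z/, giving /znðɔbik/.
Syllabifying with onset maximization leaves /z/, /n/ stranded (at most one coda consonant is licensed; onsets are limited to one consonant).
Deletion applies to /z/, /n/.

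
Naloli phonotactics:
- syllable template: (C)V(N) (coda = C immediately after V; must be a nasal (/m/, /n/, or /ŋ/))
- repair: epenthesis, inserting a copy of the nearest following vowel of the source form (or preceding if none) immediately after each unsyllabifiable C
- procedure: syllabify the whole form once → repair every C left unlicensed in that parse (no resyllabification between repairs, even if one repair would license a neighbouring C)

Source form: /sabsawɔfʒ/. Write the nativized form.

sabasawɔfɔʒɔ

The consonants /b/, /f/, /ʒ/ cannot be parsed into a legal (C)V(N) syllable (only a nasal (/m/, /n/, or /ŋ/) is licensed in coda position; onsets are limited to one consonant).
Epenthesis after each stranded consonant: /b/ → /ba/, /f/ → /fɔ/, /ʒ/ → /ʒɔ/.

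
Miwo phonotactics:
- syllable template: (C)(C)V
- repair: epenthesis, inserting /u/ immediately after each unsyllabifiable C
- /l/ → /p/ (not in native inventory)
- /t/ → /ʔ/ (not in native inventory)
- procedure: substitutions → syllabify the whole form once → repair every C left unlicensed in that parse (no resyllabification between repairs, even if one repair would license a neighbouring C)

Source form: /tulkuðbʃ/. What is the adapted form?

ʔupkuðubuʃu

Substitution: /t/ → /ʔ/, /l/ → /p/, giving /ʔupkuðbʃ/.
Syllabifying with onset maximization leaves /ð/, /b/, /ʃ/ stranded (no codas are permitted; onsets may contain at most 2 consonants).
Each unlicensed consonant becomes the onset of a new syllable: /ð/ → /ðu/, /b/ → /bu/, /ʃ/ → /ʃu/.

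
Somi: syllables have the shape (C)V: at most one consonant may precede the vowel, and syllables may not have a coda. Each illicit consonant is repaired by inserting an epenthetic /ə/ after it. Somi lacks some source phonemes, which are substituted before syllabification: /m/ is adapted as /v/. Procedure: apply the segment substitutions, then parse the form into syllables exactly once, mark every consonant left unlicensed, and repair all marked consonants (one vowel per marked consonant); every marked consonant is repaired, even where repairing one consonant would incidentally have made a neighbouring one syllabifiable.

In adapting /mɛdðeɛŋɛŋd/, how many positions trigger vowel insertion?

After substitution the input is /vɛdðeɛŋɛŋd/.
The unsyllabifiable consonants are /d/, /ŋ/, /d/; each receives one epenthetic vowel.

3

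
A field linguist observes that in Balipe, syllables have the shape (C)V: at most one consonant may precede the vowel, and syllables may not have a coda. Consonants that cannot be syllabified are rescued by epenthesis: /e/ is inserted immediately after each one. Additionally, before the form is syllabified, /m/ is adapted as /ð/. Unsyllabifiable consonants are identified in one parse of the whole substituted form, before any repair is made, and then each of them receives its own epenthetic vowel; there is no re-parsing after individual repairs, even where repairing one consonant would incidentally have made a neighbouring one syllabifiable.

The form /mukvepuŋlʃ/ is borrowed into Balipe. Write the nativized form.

Substitution: /m/ → /ð/, giving /ðukvepuŋlʃ/.
The consonants /k/, /ŋ/, /l/, /ʃ/ cannot be parsed into a legal (C)V syllable (no codas are permitted; onsets are limited to one consonant).
Epenthesis after each stranded consonant: /k/ → /ke/, /ŋ/ → /ŋe/, /l/ → /le/, /ʃ/ → /ʃe/.

ðukevepuŋeleʃe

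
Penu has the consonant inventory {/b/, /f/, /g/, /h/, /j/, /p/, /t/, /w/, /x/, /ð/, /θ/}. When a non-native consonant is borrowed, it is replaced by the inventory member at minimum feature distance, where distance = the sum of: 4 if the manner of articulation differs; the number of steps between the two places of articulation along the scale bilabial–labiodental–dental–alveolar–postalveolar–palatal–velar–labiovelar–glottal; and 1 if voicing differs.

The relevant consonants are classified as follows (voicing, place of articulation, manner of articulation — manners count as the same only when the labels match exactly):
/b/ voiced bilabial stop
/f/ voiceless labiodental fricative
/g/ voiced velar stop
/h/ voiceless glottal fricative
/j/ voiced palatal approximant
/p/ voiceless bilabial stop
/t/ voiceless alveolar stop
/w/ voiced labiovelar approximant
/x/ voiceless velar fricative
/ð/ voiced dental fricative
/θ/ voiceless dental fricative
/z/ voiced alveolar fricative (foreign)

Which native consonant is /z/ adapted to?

/ð/ is closest: same manner (fricative), place distance 1 (alveolar→dental), same voicing; total 1. Next closest is /θ/ at distance 2.

ð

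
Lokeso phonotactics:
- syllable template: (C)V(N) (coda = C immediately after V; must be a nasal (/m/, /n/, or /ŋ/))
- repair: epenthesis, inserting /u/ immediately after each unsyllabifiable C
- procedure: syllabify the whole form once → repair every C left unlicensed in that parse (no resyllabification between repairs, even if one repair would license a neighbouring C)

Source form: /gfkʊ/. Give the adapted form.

gufukʊ

Under (C)V(N), the unsyllabifiable consonants are /g/, /f/ (only a nasal (/m/, /n/, or /ŋ/) is licensed in coda position; onsets are limited to one consonant).
Each unlicensed consonant becomes the onset of a new syllable: /g/ → /gu/, /f/ → /fu/.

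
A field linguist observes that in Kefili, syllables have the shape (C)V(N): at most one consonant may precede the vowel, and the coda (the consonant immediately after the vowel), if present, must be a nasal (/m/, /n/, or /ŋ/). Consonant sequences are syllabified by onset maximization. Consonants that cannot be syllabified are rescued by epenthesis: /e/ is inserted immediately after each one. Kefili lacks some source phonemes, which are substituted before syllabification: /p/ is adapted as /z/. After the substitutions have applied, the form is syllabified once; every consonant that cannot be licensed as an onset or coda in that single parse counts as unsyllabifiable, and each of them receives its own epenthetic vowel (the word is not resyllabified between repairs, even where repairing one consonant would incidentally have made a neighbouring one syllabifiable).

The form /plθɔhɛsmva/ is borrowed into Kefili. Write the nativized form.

Substitution: /p/ → /z/, giving /zlθɔhɛsmva/.
Syllabifying with onset maximization leaves /z/, /l/, /s/, /m/ stranded (only a nasal (/m/, /n/, or /ŋ/) is licensed in coda position; onsets are limited to one consonant).
Each unlicensed consonant becomes the onset of a new syllable: /z/ → /ze/, /l/ → /le/, /s/ → /se/, /m/ → /me/.

zeleθɔhɛsemeva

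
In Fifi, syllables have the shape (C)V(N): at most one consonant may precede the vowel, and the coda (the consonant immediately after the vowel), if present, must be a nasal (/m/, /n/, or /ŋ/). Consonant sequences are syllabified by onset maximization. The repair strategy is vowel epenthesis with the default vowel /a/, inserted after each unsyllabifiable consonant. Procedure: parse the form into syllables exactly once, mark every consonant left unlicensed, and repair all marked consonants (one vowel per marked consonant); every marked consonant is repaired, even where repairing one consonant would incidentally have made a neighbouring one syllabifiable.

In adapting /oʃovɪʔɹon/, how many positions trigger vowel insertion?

1

The unsyllabifiable consonants are /ʔ/; each receives one epenthetic vowel.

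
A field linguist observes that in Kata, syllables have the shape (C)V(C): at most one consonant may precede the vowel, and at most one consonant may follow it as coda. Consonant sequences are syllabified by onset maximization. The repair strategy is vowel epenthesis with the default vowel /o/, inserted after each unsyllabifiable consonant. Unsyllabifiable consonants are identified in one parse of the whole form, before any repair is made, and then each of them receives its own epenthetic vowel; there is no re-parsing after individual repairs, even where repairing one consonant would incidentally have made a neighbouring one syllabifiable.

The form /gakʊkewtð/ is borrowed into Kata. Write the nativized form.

gakʊkewtoðo

Under (C)V(C), the unsyllabifiable consonants are /t/, /ð/ (at most one coda consonant is licensed; onsets are limited to one consonant).
Each unlicensed consonant becomes the onset of a new syllable: /t/ → /to/, /ð/ → /ðo/.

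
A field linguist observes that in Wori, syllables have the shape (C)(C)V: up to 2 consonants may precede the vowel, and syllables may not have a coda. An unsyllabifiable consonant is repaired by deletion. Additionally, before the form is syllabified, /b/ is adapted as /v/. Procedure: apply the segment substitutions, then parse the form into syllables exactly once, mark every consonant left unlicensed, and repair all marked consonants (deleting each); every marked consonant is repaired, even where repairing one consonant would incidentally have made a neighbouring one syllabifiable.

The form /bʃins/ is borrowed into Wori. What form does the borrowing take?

vʃi

Substitution: /b/ → /v/, giving /vʃins/.
The consonants /n/, /s/ cannot be parsed into a legal (C)(C)V syllable (no codas are permitted; onsets may contain at most 2 consonants).
Each unlicensed consonant is deleted: /n/, /s/.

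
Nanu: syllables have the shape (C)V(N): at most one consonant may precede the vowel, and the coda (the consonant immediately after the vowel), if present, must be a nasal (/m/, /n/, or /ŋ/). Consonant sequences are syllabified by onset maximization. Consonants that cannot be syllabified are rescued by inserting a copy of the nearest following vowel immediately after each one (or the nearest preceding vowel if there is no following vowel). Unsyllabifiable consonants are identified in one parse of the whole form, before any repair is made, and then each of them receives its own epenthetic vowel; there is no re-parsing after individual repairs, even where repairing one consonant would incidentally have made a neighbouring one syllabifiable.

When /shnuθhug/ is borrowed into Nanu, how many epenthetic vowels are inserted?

4

The unsyllabifiable consonants are /s/, /h/, /θ/, /g/; each receives one epenthetic vowel.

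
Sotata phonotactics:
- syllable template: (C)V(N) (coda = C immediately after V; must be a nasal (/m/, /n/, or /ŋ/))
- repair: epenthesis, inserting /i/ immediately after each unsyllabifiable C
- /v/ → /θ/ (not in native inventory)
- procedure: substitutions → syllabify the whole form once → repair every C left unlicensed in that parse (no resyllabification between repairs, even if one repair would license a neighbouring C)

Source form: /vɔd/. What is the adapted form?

θɔdi

Substitution: /v/ → /θ/, giving /θɔd/.
Syllabifying with onset maximization leaves /d/ stranded (only a nasal (/m/, /n/, or /ŋ/) is licensed in coda position; onsets are limited to one consonant).
Each unlicensed consonant becomes the onset of a new syllable: /d/ → /di/.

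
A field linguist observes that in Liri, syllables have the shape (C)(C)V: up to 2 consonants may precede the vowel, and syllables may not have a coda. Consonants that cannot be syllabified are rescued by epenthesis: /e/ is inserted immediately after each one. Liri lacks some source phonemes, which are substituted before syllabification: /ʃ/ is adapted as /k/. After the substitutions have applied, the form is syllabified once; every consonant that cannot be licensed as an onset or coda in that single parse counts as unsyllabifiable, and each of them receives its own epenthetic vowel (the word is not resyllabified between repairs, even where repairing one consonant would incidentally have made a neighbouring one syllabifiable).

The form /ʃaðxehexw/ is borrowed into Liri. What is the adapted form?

kaðxehexewe

Substitution: /ʃ/ → /k/, giving /kaðxehexw/.
Syllabifying with onset maximization leaves /x/, /w/ stranded (no codas are permitted; onsets may contain at most 2 consonants).
Each unlicensed consonant becomes the onset of a new syllable: /x/ → /xe/, /w/ → /we/.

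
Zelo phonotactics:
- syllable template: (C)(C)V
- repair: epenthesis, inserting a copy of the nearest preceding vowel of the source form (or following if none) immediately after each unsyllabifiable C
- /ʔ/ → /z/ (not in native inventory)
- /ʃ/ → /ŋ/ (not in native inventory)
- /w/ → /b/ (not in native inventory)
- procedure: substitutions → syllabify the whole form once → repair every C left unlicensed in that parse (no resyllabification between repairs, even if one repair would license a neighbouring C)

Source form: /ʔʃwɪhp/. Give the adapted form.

zɪŋbɪhɪpɪ

Substitution: /ʔ/ → /z/, /ʃ/ → /ŋ/, /w/ → /b/, giving /zŋbɪhp/.
The consonants /z/, /h/, /p/ cannot be parsed into a legal (C)(C)V syllable (no codas are permitted; onsets may contain at most 2 consonants).
Epenthesis after each stranded consonant: /z/ → /zɪ/, /h/ → /hɪ/, /p/ → /pɪ/.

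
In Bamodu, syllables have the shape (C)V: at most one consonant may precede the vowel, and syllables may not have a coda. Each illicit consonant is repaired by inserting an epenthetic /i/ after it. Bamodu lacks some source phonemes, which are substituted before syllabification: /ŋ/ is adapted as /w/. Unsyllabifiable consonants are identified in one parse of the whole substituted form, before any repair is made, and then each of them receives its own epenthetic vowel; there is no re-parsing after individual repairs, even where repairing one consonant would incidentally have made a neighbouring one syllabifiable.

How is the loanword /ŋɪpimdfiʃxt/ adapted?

wɪpimidifiʃixiti

Substitution: /ŋ/ → /w/, giving /wɪpimdfiʃxt/.
Syllabifying with onset maximization leaves /m/, /d/, /ʃ/, /x/, /t/ stranded (no codas are permitted; onsets are limited to one consonant).
Inserting the epenthetic vowel yields /m/ → /mi/, /d/ → /di/, /ʃ/ → /ʃi/, /x/ → /xi/, /t/ → /ti/.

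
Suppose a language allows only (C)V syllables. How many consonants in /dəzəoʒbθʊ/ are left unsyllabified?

2

Syllabifying with onset maximization leaves /ʒ/, /b/ stranded (no codas are permitted; onsets are limited to one consonant).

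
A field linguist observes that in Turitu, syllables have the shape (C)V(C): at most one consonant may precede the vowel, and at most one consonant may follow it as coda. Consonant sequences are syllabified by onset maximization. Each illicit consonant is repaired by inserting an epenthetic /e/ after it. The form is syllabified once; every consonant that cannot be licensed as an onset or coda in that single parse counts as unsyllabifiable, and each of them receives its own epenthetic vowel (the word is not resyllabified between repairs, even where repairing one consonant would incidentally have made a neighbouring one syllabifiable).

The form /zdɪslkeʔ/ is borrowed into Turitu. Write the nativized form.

zedɪslekeʔ

Under (C)V(C), the unsyllabifiable consonants are /z/, /l/ (at most one coda consonant is licensed; onsets are limited to one consonant).
Each unlicensed consonant becomes the onset of a new syllable: /z/ → /ze/, /l/ → /le/.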